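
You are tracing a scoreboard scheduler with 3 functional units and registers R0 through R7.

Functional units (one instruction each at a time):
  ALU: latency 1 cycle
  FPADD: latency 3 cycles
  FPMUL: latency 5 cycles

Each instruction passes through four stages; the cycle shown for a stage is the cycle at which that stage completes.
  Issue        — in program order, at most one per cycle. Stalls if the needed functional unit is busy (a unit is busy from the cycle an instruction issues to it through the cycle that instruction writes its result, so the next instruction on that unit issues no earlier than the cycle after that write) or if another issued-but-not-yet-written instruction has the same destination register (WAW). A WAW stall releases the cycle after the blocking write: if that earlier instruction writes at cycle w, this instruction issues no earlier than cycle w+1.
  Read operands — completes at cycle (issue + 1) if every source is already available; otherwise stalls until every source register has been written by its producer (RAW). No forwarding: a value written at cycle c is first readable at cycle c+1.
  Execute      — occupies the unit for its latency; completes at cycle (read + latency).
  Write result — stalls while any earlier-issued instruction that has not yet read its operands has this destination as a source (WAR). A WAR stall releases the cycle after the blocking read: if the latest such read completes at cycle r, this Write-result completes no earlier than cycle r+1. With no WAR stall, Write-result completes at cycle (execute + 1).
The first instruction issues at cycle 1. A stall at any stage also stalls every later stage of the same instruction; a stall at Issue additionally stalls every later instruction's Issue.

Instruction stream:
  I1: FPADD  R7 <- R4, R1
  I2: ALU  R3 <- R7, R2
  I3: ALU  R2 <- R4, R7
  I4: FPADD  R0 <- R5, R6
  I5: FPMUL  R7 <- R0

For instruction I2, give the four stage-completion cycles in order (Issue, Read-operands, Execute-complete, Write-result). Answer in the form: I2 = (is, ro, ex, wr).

[1] I1→FPADD
[2] I1 RO, I2→ALU
[5] I1 EX
[6] I1 WR R7
[7] I2 RO
[8] I2 EX
[9] I2 WR R3
[10] I3→ALU
[11] I3 RO, I4→FPADD
[12] I3 EX, I4 RO, I5→FPMUL
[13] I3 WR R2
[15] I4 EX
[16] I4 WR R0
[17] I5 RO
[22] I5 EX
[23] I5 WR R7

I2 = (2, 7, 8, 9)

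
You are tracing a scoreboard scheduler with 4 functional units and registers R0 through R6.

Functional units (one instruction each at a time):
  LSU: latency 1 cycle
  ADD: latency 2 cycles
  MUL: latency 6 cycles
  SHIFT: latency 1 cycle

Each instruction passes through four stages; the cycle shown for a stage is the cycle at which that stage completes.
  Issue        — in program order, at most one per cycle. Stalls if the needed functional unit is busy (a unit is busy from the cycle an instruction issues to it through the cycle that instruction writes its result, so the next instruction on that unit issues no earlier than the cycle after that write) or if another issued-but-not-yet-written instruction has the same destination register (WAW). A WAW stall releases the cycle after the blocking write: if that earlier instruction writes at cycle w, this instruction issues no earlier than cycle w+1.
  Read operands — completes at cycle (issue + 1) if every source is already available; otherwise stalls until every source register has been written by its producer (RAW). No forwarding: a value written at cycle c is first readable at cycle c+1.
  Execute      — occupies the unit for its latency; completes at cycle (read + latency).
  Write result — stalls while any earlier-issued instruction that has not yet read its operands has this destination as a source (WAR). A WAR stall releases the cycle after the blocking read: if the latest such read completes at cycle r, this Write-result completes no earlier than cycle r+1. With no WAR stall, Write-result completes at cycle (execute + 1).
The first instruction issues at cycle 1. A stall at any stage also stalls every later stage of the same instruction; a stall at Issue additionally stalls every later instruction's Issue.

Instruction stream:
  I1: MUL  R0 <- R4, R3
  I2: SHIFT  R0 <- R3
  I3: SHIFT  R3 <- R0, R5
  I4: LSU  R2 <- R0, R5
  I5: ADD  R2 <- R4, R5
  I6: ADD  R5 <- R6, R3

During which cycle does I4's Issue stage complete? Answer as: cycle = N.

cycle = 15

I1  is:1  ro:2  ex:8  wr:9
I2  is:10  ro:11  ex:12  wr:13  — WAW R0: wait I1 write@9
I3  is:14  ro:15  ex:16  wr:17  — struct: SHIFT busy until I2 writes@13
I4  is:15  ro:16  ex:17  wr:18
I5  is:19  ro:20  ex:22  wr:23  — WAW R2: wait I4 write@18
I6  is:24  ro:25  ex:27  wr:28  — struct: ADD busy until I5 writes@23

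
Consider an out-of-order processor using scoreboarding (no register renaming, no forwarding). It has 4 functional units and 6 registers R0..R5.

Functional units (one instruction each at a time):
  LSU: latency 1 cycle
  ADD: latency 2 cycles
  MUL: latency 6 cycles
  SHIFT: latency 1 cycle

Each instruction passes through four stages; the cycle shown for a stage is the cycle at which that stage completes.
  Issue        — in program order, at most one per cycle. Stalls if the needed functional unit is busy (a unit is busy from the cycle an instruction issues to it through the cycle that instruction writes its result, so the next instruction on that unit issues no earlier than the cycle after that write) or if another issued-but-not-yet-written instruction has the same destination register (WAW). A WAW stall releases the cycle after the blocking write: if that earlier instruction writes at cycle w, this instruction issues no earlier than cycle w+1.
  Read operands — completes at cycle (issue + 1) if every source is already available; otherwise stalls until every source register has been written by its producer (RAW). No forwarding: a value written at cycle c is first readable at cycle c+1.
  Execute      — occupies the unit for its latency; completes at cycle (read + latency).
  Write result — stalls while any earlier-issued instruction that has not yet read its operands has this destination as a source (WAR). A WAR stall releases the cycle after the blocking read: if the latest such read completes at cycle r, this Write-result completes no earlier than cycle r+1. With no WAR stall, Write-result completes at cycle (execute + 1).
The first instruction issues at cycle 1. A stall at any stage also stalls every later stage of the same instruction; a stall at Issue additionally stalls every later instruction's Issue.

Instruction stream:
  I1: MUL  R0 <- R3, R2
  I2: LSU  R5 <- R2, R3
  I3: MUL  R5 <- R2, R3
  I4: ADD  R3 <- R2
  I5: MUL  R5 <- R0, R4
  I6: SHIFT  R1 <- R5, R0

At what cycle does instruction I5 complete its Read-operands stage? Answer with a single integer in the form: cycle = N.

cycle 1: I1 issues→MUL
cycle 2: I1 reads; I2 issues→LSU
cycle 3: I2 reads
cycle 4: I2 exec-done
cycle 5: I2 writes R5
cycle 8: I1 exec-done
cycle 9: I1 writes R0
cycle 10: I3 issues→MUL
cycle 11: I3 reads; I4 issues→ADD
cycle 12: I4 reads
cycle 14: I4 exec-done
cycle 15: I4 writes R3
cycle 17: I3 exec-done
cycle 18: I3 writes R5
cycle 19: I5 issues→MUL
cycle 20: I5 reads; I6 issues→SHIFT
cycle 26: I5 exec-done
cycle 27: I5 writes R5
cycle 28: I6 reads
cycle 29: I6 exec-done
cycle 30: I6 writes R1

cycle = 20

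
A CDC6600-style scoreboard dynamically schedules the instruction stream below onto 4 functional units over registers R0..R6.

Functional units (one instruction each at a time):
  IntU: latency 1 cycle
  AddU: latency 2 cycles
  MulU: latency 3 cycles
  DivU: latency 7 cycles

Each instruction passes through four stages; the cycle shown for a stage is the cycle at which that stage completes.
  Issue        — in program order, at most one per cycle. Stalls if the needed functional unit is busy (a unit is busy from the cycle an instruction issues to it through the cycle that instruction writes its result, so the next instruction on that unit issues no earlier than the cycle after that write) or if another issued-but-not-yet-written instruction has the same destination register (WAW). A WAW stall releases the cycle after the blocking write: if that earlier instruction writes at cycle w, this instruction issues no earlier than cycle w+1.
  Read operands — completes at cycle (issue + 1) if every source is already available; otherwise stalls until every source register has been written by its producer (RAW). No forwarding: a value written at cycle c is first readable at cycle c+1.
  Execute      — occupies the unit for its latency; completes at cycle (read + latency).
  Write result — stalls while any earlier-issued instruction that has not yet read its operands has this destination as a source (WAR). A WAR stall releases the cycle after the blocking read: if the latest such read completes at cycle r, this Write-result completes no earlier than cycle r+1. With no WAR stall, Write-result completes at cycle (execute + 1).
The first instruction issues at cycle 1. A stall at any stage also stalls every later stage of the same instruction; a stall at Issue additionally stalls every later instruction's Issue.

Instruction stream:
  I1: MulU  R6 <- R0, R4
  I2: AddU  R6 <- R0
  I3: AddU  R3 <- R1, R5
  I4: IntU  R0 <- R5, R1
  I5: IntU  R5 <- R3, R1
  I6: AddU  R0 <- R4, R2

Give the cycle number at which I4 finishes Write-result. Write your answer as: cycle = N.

I1: IS=1 RO=2 EX=5 WR=6
I2: IS=7 RO=8 EX=10 WR=11  [WAW R6: wait I1 write@6]
I3: IS=12 RO=13 EX=15 WR=16  [struct: AddU busy until I2 writes@11]
I4: IS=13 RO=14 EX=15 WR=16
I5: IS=17 RO=18 EX=19 WR=20  [struct: IntU busy until I4 writes@16]
I6: IS=18 RO=19 EX=21 WR=22

cycle = 16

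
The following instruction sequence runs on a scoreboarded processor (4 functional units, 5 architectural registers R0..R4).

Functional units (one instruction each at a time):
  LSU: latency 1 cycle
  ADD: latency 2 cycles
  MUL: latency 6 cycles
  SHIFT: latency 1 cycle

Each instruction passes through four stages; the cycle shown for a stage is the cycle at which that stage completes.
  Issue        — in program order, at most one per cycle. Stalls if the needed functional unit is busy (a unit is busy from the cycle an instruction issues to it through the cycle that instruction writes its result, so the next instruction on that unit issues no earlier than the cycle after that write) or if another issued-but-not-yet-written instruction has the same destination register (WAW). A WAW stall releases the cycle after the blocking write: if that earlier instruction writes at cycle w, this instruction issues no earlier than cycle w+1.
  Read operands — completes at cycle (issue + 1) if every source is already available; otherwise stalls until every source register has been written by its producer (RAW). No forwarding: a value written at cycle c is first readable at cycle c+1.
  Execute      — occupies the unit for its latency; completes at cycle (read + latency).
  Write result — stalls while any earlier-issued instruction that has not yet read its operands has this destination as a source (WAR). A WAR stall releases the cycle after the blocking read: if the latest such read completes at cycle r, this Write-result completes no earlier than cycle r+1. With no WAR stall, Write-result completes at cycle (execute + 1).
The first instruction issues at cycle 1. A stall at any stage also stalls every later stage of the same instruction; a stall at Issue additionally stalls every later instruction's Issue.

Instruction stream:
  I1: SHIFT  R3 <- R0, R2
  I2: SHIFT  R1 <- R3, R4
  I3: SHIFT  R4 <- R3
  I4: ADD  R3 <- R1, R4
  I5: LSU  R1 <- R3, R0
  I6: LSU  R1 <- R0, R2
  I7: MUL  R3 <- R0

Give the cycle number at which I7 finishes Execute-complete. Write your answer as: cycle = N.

cycle = 28

[1] I1 dispatched to SHIFT
[2] I1 operands ready
[3] I1 complete
[4] R3←I1
[5] I2 dispatched to SHIFT
[6] I2 operands ready
[7] I2 complete
[8] R1←I2
[9] I3 dispatched to SHIFT
[10] I3 operands ready, I4 dispatched to ADD
[11] I3 complete, I5 dispatched to LSU
[12] R4←I3
[13] I4 operands ready
[15] I4 complete
[16] R3←I4
[17] I5 operands ready
[18] I5 complete
[19] R1←I5
[20] I6 dispatched to LSU
[21] I6 operands ready, I7 dispatched to MUL
[22] I6 complete, I7 operands ready
[23] R1←I6
[28] I7 complete
[29] R3←I7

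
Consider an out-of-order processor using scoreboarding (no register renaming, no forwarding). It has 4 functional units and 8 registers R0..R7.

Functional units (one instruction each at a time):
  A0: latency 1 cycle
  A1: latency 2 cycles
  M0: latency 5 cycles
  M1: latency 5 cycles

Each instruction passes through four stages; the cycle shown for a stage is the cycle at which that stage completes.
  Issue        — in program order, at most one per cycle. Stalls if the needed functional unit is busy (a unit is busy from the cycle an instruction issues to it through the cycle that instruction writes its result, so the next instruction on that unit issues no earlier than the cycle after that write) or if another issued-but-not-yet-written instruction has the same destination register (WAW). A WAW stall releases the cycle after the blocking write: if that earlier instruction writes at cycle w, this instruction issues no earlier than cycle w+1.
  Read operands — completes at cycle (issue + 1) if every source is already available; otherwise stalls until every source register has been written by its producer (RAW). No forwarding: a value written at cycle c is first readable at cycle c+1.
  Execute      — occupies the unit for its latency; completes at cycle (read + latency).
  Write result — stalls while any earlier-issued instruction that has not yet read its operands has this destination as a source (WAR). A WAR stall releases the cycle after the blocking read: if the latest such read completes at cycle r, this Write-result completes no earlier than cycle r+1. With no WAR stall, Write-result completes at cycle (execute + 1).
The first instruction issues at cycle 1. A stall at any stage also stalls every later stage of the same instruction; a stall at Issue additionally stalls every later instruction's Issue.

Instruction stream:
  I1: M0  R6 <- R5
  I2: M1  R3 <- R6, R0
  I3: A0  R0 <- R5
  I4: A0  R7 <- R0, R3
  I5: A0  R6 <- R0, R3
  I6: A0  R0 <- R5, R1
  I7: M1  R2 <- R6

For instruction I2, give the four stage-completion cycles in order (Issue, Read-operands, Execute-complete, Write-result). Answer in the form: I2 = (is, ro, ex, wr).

I2 = (2, 9, 14, 15)

[1] I1→M0
[2] I1 RO · I2→M1
[3] I3→A0
[4] I3 RO
[5] I3 EX
[7] I1 EX
[8] I1 WR R6
[9] I2 RO
[10] I3 WR R0
[11] I4→A0
[14] I2 EX
[15] I2 WR R3
[16] I4 RO
[17] I4 EX
[18] I4 WR R7
[19] I5→A0
[20] I5 RO
[21] I5 EX
[22] I5 WR R6
[23] I6→A0
[24] I6 RO · I7→M1
[25] I6 EX · I7 RO
[26] I6 WR R0
[30] I7 EX
[31] I7 WR R2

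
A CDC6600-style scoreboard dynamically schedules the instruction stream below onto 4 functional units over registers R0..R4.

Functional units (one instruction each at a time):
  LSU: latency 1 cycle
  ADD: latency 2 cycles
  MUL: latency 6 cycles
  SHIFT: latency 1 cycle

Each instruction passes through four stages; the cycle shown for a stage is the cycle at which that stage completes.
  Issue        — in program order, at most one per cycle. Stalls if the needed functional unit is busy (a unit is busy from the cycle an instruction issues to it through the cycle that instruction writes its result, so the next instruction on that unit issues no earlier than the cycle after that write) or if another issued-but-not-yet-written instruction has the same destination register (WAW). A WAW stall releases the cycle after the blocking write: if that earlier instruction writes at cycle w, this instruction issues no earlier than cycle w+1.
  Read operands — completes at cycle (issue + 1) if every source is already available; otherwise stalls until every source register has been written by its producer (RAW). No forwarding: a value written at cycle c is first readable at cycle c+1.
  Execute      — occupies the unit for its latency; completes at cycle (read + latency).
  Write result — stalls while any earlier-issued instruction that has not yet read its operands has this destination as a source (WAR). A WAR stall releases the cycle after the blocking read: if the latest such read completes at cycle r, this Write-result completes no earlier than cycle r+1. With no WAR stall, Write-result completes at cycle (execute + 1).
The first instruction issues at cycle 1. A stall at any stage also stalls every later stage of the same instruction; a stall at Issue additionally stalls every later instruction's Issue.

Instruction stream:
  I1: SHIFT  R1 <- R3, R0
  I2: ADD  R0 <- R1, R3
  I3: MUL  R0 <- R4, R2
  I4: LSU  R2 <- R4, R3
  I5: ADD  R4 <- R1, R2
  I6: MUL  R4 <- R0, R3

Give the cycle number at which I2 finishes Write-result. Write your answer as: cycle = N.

cycle 1: I1 issues→SHIFT
cycle 2: I1 reads, I2 issues→ADD
cycle 3: I1 exec-done
cycle 4: I1 writes R1
cycle 5: I2 reads
cycle 7: I2 exec-done
cycle 8: I2 writes R0
cycle 9: I3 issues→MUL
cycle 10: I3 reads, I4 issues→LSU
cycle 11: I4 reads, I5 issues→ADD
cycle 12: I4 exec-done
cycle 13: I4 writes R2
cycle 14: I5 reads
cycle 16: I3 exec-done, I5 exec-done
cycle 17: I3 writes R0, I5 writes R4
cycle 18: I6 issues→MUL
cycle 19: I6 reads
cycle 25: I6 exec-done
cycle 26: I6 writes R4

cycle = 8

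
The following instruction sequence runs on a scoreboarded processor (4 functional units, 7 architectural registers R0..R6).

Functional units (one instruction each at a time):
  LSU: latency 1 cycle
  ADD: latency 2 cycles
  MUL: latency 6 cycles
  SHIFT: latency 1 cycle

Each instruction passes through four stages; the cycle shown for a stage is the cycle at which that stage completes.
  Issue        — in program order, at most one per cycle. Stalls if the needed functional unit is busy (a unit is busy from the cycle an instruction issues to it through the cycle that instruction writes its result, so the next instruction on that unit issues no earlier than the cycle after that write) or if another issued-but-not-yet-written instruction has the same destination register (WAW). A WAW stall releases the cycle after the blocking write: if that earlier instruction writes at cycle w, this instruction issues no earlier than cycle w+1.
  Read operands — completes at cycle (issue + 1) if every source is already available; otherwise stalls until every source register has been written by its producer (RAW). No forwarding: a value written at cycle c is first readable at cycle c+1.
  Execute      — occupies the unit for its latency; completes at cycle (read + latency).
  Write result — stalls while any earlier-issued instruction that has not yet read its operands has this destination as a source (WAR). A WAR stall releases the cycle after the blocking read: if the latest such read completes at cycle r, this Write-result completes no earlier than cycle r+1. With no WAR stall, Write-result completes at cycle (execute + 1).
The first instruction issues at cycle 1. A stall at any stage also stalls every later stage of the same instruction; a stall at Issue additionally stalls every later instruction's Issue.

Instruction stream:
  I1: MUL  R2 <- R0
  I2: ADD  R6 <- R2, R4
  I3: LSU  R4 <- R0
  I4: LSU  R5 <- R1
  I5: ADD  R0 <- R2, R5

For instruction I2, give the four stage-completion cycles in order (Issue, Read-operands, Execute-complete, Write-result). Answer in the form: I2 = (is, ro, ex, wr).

[I1] 1/2/8/9
[I2] 2/10/12/13  (RAW R2: wait I1 write@9)
[I3] 3/4/5/11  (WAR R4: wait I2 read@10)
[I4] 12/13/14/15  (struct: LSU busy until I3 writes@11)
[I5] 14/16/18/19  (struct: ADD busy until I2 writes@13; RAW R5: wait I4 write@15)

I2 = (2, 10, 12, 13)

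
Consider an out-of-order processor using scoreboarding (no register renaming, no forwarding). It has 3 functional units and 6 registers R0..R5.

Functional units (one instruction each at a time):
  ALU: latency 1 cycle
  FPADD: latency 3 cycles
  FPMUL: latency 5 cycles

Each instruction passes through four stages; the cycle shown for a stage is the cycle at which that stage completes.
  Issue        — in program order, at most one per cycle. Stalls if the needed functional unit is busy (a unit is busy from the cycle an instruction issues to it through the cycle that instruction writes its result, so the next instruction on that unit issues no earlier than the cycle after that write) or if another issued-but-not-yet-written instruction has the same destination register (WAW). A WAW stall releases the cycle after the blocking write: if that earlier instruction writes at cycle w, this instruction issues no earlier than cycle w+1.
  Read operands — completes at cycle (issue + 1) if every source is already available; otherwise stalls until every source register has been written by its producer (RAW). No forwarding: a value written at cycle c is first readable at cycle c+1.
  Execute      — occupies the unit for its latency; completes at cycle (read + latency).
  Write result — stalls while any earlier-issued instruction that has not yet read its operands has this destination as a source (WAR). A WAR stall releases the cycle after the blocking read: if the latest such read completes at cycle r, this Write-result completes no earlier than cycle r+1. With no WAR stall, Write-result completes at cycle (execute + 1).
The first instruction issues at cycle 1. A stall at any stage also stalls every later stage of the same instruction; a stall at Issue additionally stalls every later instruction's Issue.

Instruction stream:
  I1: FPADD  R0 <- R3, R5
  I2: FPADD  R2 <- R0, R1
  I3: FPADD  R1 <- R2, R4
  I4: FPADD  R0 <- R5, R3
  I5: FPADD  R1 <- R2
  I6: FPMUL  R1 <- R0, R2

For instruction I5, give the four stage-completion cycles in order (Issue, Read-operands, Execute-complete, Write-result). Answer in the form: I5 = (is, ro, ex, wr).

I5 = (25, 26, 29, 30)

I1: IS=1 RO=2 EX=5 WR=6
I2: IS=7 RO=8 EX=11 WR=12  [struct: FPADD busy until I1 writes@6]
I3: IS=13 RO=14 EX=17 WR=18  [struct: FPADD busy until I2 writes@12]
I4: IS=19 RO=20 EX=23 WR=24  [struct: FPADD busy until I3 writes@18]
I5: IS=25 RO=26 EX=29 WR=30  [struct: FPADD busy until I4 writes@24]
I6: IS=31 RO=32 EX=37 WR=38  [WAW R1: wait I5 write@30]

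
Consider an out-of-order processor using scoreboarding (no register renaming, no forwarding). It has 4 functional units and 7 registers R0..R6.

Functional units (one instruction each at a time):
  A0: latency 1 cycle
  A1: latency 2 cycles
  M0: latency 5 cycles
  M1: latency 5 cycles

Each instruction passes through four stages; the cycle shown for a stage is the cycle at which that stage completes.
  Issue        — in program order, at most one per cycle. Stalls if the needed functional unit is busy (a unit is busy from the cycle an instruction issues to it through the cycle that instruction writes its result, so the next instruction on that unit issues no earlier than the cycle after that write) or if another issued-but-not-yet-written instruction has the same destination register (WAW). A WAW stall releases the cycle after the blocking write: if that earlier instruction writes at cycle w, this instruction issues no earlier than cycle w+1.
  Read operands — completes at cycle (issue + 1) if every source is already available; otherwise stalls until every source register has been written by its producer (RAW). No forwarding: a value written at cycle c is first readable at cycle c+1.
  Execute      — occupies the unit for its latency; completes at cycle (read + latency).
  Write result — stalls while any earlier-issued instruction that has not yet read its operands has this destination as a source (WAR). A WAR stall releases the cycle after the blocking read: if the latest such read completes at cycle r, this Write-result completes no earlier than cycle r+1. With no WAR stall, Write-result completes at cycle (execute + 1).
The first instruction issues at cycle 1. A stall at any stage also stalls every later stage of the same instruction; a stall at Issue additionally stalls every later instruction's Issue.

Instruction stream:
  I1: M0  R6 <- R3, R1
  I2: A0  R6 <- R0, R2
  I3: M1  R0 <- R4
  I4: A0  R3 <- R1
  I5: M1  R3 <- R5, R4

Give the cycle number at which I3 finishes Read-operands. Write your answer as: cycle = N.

cycle = 11

I1  is:1  ro:2  ex:7  wr:8
I2  is:9  ro:10  ex:11  wr:12  — WAW R6: wait I1 write@8
I3  is:10  ro:11  ex:16  wr:17
I4  is:13  ro:14  ex:15  wr:16  — struct: A0 busy until I2 writes@12
I5  is:18  ro:19  ex:24  wr:25  — struct: M1 busy until I3 writes@17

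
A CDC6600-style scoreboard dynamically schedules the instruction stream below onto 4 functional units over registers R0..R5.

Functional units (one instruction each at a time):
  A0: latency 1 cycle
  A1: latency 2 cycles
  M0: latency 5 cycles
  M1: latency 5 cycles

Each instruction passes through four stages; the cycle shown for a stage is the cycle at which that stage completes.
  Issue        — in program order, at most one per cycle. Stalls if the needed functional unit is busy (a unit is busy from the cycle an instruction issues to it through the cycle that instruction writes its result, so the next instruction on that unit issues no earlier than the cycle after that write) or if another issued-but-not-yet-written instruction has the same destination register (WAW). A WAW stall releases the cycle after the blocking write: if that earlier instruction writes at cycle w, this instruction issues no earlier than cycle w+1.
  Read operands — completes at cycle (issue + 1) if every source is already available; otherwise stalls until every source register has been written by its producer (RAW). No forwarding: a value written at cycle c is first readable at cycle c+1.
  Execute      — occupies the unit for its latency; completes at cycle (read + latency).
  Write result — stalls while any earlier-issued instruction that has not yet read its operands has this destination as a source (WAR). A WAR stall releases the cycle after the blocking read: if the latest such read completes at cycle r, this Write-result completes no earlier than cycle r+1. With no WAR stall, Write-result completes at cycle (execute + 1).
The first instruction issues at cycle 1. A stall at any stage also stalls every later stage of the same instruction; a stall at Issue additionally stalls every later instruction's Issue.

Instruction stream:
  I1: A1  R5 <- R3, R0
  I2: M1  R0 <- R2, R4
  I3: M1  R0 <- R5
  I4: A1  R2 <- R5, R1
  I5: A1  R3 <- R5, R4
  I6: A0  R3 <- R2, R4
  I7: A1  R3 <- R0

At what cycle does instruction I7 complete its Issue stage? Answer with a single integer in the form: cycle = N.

c1: I1→A1
c2: I1 RO · I2→M1
c3: I2 RO
c4: I1 EX
c5: I1 WR R5
c8: I2 EX
c9: I2 WR R0
c10: I3→M1
c11: I3 RO · I4→A1
c12: I4 RO
c14: I4 EX
c15: I4 WR R2
c16: I3 EX · I5→A1
c17: I3 WR R0 · I5 RO
c19: I5 EX
c20: I5 WR R3
c21: I6→A0
c22: I6 RO
c23: I6 EX
c24: I6 WR R3
c25: I7→A1
c26: I7 RO
c28: I7 EX
c29: I7 WR R3

cycle = 25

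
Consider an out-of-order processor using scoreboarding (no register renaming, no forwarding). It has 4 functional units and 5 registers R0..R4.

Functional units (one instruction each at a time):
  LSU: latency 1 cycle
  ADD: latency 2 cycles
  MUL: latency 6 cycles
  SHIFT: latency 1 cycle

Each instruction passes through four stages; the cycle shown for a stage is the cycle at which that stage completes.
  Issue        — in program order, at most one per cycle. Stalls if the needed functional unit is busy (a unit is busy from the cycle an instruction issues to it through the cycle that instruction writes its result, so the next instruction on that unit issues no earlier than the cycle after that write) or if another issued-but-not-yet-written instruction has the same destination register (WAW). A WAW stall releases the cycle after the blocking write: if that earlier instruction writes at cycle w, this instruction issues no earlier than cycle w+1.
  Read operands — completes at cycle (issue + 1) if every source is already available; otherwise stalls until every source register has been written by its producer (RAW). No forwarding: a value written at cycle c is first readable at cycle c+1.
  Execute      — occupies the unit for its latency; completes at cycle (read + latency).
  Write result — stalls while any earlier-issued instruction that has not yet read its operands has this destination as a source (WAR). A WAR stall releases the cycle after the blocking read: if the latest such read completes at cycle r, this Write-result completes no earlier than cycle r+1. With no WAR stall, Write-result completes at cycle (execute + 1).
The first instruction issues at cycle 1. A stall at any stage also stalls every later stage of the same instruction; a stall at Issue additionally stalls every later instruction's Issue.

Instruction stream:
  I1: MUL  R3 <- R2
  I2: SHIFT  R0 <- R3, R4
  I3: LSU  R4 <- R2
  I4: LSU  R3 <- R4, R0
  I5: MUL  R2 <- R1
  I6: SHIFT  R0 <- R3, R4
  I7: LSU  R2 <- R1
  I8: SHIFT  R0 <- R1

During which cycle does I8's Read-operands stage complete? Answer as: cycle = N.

cycle = 24

1) issue 1, read 2, done 8, write 9
2) issue 2, read 10, done 11, write 12  <RAW R3: wait I1 write@9>
3) issue 3, read 4, done 5, write 11  <WAR R4: wait I2 read@10>
4) issue 12, read 13, done 14, write 15  <struct: LSU busy until I3 writes@11>
5) issue 13, read 14, done 20, write 21
6) issue 14, read 16, done 17, write 18  <RAW R3: wait I4 write@15>
7) issue 22, read 23, done 24, write 25  <WAW R2: wait I5 write@21>
8) issue 23, read 24, done 25, write 26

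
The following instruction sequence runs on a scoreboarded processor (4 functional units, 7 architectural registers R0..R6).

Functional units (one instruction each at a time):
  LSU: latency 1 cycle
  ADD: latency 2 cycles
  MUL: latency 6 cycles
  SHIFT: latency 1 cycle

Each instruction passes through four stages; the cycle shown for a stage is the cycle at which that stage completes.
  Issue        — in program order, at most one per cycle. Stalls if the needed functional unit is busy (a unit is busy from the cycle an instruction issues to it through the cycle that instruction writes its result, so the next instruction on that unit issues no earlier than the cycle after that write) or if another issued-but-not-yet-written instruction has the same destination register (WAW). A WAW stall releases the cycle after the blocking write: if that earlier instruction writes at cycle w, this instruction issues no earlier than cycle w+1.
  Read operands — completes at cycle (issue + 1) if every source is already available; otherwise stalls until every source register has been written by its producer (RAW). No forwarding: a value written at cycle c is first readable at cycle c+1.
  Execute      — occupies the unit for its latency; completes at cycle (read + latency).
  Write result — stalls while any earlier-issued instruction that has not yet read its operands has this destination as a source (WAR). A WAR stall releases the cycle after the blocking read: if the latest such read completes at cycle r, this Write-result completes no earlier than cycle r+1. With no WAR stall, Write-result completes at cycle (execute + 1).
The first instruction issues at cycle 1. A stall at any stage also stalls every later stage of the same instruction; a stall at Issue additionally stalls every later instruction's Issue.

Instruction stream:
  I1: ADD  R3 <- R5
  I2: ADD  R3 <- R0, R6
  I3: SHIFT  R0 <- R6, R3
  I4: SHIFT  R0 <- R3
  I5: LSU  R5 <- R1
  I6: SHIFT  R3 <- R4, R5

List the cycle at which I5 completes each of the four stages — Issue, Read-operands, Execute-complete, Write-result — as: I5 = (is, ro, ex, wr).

[I1] 1/2/4/5
[I2] 6/7/9/10  (struct: ADD busy until I1 writes@5)
[I3] 7/11/12/13  (RAW R3: wait I2 write@10)
[I4] 14/15/16/17  (struct: SHIFT busy until I3 writes@13)
[I5] 15/16/17/18
[I6] 18/19/20/21  (struct: SHIFT busy until I4 writes@17)

I5 = (15, 16, 17, 18)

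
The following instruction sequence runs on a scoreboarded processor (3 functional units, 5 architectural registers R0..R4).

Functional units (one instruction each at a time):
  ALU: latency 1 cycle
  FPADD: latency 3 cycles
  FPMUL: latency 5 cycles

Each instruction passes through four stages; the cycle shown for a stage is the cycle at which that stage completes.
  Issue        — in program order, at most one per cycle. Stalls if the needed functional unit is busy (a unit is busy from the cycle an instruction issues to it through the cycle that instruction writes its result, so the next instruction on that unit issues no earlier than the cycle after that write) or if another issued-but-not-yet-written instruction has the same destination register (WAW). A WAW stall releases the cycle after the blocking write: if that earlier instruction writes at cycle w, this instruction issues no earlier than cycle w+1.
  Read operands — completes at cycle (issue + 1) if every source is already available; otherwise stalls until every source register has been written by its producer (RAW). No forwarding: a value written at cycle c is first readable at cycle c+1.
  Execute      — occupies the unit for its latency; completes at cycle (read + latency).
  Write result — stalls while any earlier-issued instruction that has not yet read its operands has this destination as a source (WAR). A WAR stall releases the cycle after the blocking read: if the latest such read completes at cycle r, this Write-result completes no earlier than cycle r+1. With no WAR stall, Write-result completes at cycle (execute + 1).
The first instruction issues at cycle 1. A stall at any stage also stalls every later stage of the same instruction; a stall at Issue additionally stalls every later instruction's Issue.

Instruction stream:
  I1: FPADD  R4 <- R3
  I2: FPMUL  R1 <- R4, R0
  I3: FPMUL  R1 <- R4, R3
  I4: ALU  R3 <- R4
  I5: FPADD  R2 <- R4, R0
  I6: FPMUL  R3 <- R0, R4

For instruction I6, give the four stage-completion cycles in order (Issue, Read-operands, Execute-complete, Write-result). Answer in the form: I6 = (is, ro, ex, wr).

I1 -> (1, 2, 5, 6)
I2 -> (2, 7, 12, 13)  // RAW R4: wait I1 write@6
I3 -> (14, 15, 20, 21)  // struct: FPMUL busy until I2 writes@13
I4 -> (15, 16, 17, 18)
I5 -> (16, 17, 20, 21)
I6 -> (22, 23, 28, 29)  // struct: FPMUL busy until I3 writes@21

I6 = (22, 23, 28, 29)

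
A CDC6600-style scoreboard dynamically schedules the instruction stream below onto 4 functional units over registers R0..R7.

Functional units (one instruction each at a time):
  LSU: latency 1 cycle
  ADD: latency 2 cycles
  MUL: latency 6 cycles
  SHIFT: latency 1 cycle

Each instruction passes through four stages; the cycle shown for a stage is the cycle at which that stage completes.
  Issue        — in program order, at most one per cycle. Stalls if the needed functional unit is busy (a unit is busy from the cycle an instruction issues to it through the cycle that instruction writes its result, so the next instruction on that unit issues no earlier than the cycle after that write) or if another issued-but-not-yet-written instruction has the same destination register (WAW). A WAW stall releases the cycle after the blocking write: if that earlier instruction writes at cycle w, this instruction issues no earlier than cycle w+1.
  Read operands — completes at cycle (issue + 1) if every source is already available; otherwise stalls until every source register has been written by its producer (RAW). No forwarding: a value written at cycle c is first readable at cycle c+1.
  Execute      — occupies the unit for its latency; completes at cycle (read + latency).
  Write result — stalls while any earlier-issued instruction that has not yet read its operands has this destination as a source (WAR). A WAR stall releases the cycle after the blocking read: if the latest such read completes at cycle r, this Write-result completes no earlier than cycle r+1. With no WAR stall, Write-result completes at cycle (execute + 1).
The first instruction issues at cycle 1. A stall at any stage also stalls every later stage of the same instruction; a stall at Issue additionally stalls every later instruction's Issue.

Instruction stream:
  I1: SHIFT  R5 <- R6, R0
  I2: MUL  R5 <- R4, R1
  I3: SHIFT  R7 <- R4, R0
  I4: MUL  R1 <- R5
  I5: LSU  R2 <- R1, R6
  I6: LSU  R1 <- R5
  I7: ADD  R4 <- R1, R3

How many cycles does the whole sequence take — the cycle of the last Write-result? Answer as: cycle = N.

I1: IS=1 RO=2 EX=3 WR=4
I2: IS=5 RO=6 EX=12 WR=13  [WAW R5: wait I1 write@4]
I3: IS=6 RO=7 EX=8 WR=9
I4: IS=14 RO=15 EX=21 WR=22  [struct: MUL busy until I2 writes@13]
I5: IS=15 RO=23 EX=24 WR=25  [RAW R1: wait I4 write@22]
I6: IS=26 RO=27 EX=28 WR=29  [struct: LSU busy until I5 writes@25]
I7: IS=27 RO=30 EX=32 WR=33  [RAW R1: wait I6 write@29]

cycle = 33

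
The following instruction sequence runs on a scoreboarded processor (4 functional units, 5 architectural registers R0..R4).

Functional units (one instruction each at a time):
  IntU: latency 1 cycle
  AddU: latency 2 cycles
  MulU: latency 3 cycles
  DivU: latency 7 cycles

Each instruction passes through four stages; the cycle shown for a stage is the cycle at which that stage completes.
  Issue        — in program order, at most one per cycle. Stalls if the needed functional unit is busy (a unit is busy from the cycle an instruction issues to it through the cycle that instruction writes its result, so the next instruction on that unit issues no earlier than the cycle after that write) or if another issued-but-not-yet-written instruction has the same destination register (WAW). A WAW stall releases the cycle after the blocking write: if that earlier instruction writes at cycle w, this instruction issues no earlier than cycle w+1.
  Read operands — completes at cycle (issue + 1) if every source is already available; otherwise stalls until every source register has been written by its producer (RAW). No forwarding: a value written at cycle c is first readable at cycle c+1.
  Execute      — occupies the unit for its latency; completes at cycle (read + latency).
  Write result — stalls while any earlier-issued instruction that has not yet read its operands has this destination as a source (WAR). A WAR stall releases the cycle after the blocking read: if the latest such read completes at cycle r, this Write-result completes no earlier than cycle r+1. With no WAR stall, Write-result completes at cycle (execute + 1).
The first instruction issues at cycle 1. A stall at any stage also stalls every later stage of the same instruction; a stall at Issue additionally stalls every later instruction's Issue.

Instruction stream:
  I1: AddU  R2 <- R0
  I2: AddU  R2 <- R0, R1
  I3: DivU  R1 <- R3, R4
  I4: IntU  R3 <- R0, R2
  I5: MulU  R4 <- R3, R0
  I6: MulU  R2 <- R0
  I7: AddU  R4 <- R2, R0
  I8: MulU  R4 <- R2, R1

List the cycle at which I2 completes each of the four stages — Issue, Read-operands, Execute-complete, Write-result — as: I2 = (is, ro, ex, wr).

I2 = (6, 7, 9, 10)

I1 -> (1, 2, 4, 5)
I2 -> (6, 7, 9, 10)  // struct: AddU busy until I1 writes@5
I3 -> (7, 8, 15, 16)
I4 -> (8, 11, 12, 13)  // RAW R2: wait I2 write@10
I5 -> (9, 14, 17, 18)  // RAW R3: wait I4 write@13
I6 -> (19, 20, 23, 24)  // struct: MulU busy until I5 writes@18
I7 -> (20, 25, 27, 28)  // RAW R2: wait I6 write@24
I8 -> (29, 30, 33, 34)  // WAW R4: wait I7 write@28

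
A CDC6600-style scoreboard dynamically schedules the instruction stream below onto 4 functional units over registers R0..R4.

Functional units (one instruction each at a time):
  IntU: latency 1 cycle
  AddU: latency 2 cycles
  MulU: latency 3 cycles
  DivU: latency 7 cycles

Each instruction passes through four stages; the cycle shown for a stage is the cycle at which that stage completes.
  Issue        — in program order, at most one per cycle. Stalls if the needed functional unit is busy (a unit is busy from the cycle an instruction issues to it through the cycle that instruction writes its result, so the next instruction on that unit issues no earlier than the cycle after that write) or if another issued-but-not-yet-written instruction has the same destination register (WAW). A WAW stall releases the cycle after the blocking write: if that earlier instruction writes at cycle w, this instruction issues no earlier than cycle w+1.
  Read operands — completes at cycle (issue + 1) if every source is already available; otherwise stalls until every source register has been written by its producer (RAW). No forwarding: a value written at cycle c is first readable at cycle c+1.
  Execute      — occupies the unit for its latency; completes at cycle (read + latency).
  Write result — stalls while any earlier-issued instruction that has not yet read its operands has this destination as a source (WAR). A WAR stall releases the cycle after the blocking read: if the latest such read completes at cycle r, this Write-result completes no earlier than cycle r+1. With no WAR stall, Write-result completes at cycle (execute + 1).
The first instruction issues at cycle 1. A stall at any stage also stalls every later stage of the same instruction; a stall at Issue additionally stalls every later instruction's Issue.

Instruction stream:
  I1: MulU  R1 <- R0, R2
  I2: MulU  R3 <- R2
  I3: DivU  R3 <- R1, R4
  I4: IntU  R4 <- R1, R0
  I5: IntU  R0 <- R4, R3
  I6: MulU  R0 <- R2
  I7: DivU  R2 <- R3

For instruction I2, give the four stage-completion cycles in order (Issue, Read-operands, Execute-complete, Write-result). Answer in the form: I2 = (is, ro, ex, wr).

1) issue 1, read 2, done 5, write 6
2) issue 7, read 8, done 11, write 12  <struct: MulU busy until I1 writes@6>
3) issue 13, read 14, done 21, write 22  <WAW R3: wait I2 write@12>
4) issue 14, read 15, done 16, write 17
5) issue 18, read 23, done 24, write 25  <struct: IntU busy until I4 writes@17 / RAW R3: wait I3 write@22>
6) issue 26, read 27, done 30, write 31  <WAW R0: wait I5 write@25>
7) issue 27, read 28, done 35, write 36

I2 = (7, 8, 11, 12)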